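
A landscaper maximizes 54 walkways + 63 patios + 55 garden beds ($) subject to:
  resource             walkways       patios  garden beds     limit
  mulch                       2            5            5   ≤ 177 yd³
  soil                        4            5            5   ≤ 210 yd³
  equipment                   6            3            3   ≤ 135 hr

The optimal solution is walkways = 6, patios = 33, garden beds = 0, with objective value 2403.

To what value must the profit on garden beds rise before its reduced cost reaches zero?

Binding: mulch and equipment. Non-binding: soil (21 unused).
Slack constraints have shadow price 0 (complementary slackness).
Dual feasibility on the basic columns requires 2·y_mulch + 6·y_equipment = 54, 5·y_mulch + 3·y_equipment = 63.
This yields shadow prices y_mulch = 9, y_equipment = 6.
garden beds enters the basis when its profit ≥ yᵀa₃ = 9·5 + 6·3 = 63.

63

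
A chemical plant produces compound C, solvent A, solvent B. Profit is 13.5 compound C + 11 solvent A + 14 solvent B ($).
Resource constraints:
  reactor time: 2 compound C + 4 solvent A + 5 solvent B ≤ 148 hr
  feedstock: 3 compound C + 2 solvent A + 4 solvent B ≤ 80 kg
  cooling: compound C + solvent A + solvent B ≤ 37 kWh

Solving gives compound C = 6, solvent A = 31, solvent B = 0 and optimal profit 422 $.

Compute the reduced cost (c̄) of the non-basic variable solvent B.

Check each constraint at x*: reactor time 136/148 (slack 12); feedstock 80/80 (tight); cooling 37/37 (tight).
Since reactor time is not tight, its dual is 0.
The binding rows give the dual system: 3·y_feedstock + 1·y_cooling = 13.5 and 2·y_feedstock + 1·y_cooling = 11.
→ y_feedstock = 2.5 and y_cooling = 6.
Reduced cost of solvent B: c₃ − yᵀa₃ = 14 − (2.5·4 + 6·1) = 14 − 16 = -2.

-2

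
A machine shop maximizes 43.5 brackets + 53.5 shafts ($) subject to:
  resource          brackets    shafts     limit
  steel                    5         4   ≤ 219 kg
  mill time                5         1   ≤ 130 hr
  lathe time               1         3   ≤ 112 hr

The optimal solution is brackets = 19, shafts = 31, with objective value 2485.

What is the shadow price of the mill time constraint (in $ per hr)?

Check each constraint at x*: steel 219/219 (tight); mill time 126/130 (slack 4); lathe time 112/112 (tight).
Slack constraints have shadow price 0 (complementary slackness).
The binding rows give the dual system: 5·y_steel + 1·y_lathe time = 43.5 and 4·y_steel + 3·y_lathe time = 53.5.
This yields shadow prices y_steel = 7, y_lathe time = 8.5.
Shadow price of mill time = 0.

0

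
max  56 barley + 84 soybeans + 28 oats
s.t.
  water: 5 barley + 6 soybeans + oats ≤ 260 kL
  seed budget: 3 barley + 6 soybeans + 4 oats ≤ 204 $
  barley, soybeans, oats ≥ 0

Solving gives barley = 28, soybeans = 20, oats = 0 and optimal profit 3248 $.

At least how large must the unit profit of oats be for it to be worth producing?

Check each constraint at x*: water 260/260 (tight); seed budget 204/204 (tight).
The binding rows give the dual system: 5·y_water + 3·y_seed budget = 56 and 6·y_water + 6·y_seed budget = 84.
Solving: y_water = 7, y_seed budget = 7.
oats enters the basis when its profit ≥ yᵀa₃ = 7·1 + 7·4 = 35.

35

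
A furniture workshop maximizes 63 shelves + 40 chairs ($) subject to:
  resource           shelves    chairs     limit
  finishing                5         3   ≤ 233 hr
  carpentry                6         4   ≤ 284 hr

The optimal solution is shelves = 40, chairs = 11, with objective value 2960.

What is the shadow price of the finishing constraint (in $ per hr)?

Both finishing and carpentry are binding at x*.
From A_Bᵀ y = c: 5·y_finishing + 6·y_carpentry = 63; 3·y_finishing + 4·y_carpentry = 40.
This yields shadow prices y_finishing = 6, y_carpentry = 5.5.
Shadow price of finishing = 6.

6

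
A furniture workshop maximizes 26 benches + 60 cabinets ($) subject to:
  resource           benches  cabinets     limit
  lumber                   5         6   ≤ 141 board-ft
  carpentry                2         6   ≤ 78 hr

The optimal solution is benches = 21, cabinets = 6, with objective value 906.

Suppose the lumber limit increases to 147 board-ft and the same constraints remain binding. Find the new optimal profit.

Check each constraint at x*: lumber 141/141 (tight); carpentry 78/78 (tight).
The binding rows give the dual system: 5·y_lumber + 2·y_carpentry = 26 and 6·y_lumber + 6·y_carpentry = 60.
→ y_lumber = 2 and y_carpentry = 8.
Δz = y_lumber·Δb = 2 × (6) = 12, so new z* = 906 + 12 = 918.

918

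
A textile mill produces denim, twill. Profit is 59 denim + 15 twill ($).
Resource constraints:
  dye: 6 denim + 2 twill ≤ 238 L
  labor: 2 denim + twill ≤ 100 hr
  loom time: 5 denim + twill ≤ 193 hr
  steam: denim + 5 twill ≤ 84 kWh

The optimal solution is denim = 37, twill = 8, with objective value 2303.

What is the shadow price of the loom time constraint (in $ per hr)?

7

At the optimum: dye uses 238 of 238 (binding); labor uses 82 of 100 (slack = 18); loom time uses 193 of 193 (binding); steam uses 77 of 84 (slack = 7).
By complementary slackness, y = 0 for the non-binding constraints.
Dual feasibility on the basic columns requires 6·y_dye + 5·y_loom time = 59, 2·y_dye + 1·y_loom time = 15.
Solving: y_dye = 4, y_loom time = 7.
Shadow price of loom time = 7.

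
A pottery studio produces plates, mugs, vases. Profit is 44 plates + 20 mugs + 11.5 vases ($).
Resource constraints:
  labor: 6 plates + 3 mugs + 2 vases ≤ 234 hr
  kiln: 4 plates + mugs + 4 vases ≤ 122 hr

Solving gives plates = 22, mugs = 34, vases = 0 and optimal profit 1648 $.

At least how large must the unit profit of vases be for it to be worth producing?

20

Both labor and kiln are binding at x*.
The binding rows give the dual system: 6·y_labor + 4·y_kiln = 44 and 3·y_labor + 1·y_kiln = 20.
Solving: y_labor = 6, y_kiln = 2.
vases enters the basis when its profit ≥ yᵀa₃ = 6·2 + 2·4 = 20.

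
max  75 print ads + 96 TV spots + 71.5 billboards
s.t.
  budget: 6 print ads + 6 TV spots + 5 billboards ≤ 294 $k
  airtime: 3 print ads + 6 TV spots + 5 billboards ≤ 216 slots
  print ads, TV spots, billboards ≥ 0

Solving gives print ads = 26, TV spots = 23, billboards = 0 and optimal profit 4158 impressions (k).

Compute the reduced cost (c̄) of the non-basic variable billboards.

Both budget and airtime are binding at x*.
The binding rows give the dual system: 6·y_budget + 3·y_airtime = 75 and 6·y_budget + 6·y_airtime = 96.
Solving: y_budget = 9, y_airtime = 7.
Reduced cost of billboards: c₃ − yᵀa₃ = 71.5 − (9·5 + 7·5) = 71.5 − 80 = -8.5.

-8.5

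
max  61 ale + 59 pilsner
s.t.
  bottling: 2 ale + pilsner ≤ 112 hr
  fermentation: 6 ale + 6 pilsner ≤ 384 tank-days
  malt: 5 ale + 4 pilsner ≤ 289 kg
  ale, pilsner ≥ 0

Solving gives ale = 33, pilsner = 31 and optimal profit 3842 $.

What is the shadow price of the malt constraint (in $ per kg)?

2

Binding: fermentation and malt. Non-binding: bottling (15 unused).
Slack constraints have shadow price 0 (complementary slackness).
Dual feasibility on the basic columns requires 6·y_fermentation + 5·y_malt = 61, 6·y_fermentation + 4·y_malt = 59.
→ y_fermentation = 8.5 and y_malt = 2.
Shadow price of malt = 2.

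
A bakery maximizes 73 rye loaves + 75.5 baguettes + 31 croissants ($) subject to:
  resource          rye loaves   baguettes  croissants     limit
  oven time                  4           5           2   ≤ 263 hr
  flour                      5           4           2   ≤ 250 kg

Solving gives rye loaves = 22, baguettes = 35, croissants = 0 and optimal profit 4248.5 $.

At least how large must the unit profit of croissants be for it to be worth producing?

33

At the optimum: oven time uses 263 of 263 (binding); flour uses 250 of 250 (binding).
The binding rows give the dual system: 4·y_oven time + 5·y_flour = 73 and 5·y_oven time + 4·y_flour = 75.5.
Solving: y_oven time = 9.5, y_flour = 7.
croissants enters the basis when its profit ≥ yᵀa₃ = 9.5·2 + 7·2 = 33.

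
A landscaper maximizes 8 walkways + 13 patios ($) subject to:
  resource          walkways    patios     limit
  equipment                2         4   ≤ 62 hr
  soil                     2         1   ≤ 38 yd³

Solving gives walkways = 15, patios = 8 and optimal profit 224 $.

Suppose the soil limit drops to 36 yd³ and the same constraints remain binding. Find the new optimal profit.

At the optimum: equipment uses 62 of 62 (binding); soil uses 38 of 38 (binding).
From A_Bᵀ y = c: 2·y_equipment + 2·y_soil = 8; 4·y_equipment + 1·y_soil = 13.
Solving: y_equipment = 3, y_soil = 1.
Δz = y_soil·Δb = 1 × (-2) = -2, so new z* = 224 − 2 = 222.

222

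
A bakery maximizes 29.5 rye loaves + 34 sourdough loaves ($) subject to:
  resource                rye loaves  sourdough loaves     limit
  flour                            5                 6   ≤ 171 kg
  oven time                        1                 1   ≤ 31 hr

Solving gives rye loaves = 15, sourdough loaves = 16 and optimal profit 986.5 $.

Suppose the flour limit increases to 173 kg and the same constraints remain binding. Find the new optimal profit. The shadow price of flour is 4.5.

995.5

Δb = 2, so new z* = 986.5 + (4.5)·(2) = 986.5 + 9 = 995.5.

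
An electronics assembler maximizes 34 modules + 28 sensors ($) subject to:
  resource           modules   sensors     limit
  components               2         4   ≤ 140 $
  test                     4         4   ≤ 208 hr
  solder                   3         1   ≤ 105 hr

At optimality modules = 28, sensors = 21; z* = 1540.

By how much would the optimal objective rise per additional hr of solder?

8

Binding: components and solder. Non-binding: test (12 unused).
Since test is not tight, its dual is 0.
Dual feasibility on the basic columns requires 2·y_components + 3·y_solder = 34, 4·y_components + 1·y_solder = 28.
This yields shadow prices y_components = 5, y_solder = 8.
Shadow price of solder = 8.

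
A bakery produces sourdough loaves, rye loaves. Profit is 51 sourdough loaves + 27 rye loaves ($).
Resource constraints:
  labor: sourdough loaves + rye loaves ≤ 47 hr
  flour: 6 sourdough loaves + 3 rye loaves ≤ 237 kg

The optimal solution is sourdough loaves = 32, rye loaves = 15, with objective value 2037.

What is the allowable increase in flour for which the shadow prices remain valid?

45

Binding constraints: labor, flour. The basis is B = [[1,1],[6,3]] with det -3.
Per unit increase in flour, x* moves by d = (0.3333, -0.3333).
The basis stays optimal until rye loaves reaches 0; allowable increase = 45 kg.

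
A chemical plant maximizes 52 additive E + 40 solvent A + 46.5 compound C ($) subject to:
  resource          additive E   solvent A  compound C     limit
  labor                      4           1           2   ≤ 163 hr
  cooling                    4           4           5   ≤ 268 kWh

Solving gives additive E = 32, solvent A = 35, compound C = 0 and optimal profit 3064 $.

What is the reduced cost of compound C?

Check each constraint at x*: labor 163/163 (tight); cooling 268/268 (tight).
Dual feasibility on the basic columns requires 4·y_labor + 4·y_cooling = 52, 1·y_labor + 4·y_cooling = 40.
→ y_labor = 4 and y_cooling = 9.
Reduced cost of compound C: c₃ − yᵀa₃ = 46.5 − (4·2 + 9·5) = 46.5 − 53 = -6.5.

-6.5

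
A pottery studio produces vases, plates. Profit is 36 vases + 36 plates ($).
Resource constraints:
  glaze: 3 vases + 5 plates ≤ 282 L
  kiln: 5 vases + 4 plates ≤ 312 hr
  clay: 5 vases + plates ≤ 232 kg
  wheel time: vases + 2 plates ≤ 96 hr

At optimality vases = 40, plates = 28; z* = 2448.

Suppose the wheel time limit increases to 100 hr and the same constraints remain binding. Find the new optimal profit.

2472

Check each constraint at x*: glaze 260/282 (slack 22); kiln 312/312 (tight); clay 228/232 (slack 4); wheel time 96/96 (tight).
By complementary slackness, y = 0 for the non-binding constraints.
Dual feasibility on the basic columns requires 5·y_kiln + 1·y_wheel time = 36, 4·y_kiln + 2·y_wheel time = 36.
→ y_kiln = 6 and y_wheel time = 6.
Δz = y_wheel time·Δb = 6 × (4) = 24, so new z* = 2448 + 24 = 2472.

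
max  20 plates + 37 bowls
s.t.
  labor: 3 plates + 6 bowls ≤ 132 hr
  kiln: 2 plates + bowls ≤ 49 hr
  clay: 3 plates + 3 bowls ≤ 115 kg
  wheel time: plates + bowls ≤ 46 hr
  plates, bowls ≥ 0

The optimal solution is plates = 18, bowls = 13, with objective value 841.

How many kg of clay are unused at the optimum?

clay used = 3·18 + 3·13 = 93; slack = 115 − 93 = 22.

22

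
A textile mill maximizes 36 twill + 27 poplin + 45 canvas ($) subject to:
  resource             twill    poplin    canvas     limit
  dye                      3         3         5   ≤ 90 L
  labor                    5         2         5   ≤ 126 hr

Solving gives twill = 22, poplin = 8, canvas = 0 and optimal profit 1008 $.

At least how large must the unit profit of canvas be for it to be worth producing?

Check each constraint at x*: dye 90/90 (tight); labor 126/126 (tight).
From A_Bᵀ y = c: 3·y_dye + 5·y_labor = 36; 3·y_dye + 2·y_labor = 27.
This yields shadow prices y_dye = 7, y_labor = 3.
canvas enters the basis when its profit ≥ yᵀa₃ = 7·5 + 3·5 = 50.

50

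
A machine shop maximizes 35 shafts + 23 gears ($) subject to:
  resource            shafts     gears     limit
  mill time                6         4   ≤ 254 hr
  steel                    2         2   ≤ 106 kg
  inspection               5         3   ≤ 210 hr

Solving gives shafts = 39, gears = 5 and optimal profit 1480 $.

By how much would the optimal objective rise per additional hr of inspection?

Check each constraint at x*: mill time 254/254 (tight); steel 88/106 (slack 18); inspection 210/210 (tight).
Slack constraints have shadow price 0 (complementary slackness).
The binding rows give the dual system: 6·y_mill time + 5·y_inspection = 35 and 4·y_mill time + 3·y_inspection = 23.
This yields shadow prices y_mill time = 5, y_inspection = 1.
Shadow price of inspection = 1.

1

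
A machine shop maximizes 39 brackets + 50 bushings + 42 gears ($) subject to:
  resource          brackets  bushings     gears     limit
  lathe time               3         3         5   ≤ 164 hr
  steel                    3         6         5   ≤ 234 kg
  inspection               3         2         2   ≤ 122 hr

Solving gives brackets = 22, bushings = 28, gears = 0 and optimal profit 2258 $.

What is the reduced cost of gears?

At the optimum: lathe time uses 150 of 164 (slack = 14); steel uses 234 of 234 (binding); inspection uses 122 of 122 (binding).
By complementary slackness, y = 0 for the non-binding constraint.
From A_Bᵀ y = c: 3·y_steel + 3·y_inspection = 39; 6·y_steel + 2·y_inspection = 50.
Solving: y_steel = 6, y_inspection = 7.
Reduced cost of gears: c₃ − yᵀa₃ = 42 − (6·5 + 7·2) = 42 − 44 = -2.

-2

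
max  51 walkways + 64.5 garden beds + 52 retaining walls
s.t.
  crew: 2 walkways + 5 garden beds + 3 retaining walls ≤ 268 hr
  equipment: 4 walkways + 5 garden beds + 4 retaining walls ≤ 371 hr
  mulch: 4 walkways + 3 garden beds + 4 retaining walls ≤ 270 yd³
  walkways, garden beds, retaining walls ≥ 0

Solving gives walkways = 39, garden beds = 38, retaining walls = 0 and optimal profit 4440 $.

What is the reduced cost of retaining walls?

Binding: crew and mulch. Non-binding: equipment (25 unused).
By complementary slackness, y = 0 for the non-binding constraint.
The binding rows give the dual system: 2·y_crew + 4·y_mulch = 51 and 5·y_crew + 3·y_mulch = 64.5.
→ y_crew = 7.5 and y_mulch = 9.
Reduced cost of retaining walls: c₃ − yᵀa₃ = 52 − (7.5·3 + 9·4) = 52 − 58.5 = -6.5.

-6.5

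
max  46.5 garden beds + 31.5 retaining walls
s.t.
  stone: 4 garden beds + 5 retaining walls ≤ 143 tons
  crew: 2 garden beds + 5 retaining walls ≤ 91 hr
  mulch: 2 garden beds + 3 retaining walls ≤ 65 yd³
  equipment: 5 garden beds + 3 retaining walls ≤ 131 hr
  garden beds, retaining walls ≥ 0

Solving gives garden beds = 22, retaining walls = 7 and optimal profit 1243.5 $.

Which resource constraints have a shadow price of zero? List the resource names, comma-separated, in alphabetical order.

crew, stone

stone: 123/143 (slack 20)
crew: 79/91 (slack 12)
mulch: 65/65 (binding)
equipment: 131/131 (binding)
By complementary slackness, a constraint with positive slack has shadow price 0 → crew, stone.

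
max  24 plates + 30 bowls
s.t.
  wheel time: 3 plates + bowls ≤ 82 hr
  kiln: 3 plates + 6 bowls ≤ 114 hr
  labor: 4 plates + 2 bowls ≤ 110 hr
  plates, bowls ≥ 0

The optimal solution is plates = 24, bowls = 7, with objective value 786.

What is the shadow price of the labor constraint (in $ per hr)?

Check each constraint at x*: wheel time 79/82 (slack 3); kiln 114/114 (tight); labor 110/110 (tight).
By complementary slackness, y = 0 for the non-binding constraint.
From A_Bᵀ y = c: 3·y_kiln + 4·y_labor = 24; 6·y_kiln + 2·y_labor = 30.
Solving: y_kiln = 4, y_labor = 3.
Shadow price of labor = 3.

3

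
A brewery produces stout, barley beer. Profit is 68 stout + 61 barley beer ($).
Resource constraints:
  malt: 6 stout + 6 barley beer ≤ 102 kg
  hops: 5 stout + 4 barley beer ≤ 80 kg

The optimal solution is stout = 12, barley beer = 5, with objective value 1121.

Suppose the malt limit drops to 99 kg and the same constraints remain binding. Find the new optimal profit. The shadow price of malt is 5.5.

Δb = -3, so new z* = 1121 + (5.5)·(-3) = 1121 − 16.5 = 1104.5.

1104.5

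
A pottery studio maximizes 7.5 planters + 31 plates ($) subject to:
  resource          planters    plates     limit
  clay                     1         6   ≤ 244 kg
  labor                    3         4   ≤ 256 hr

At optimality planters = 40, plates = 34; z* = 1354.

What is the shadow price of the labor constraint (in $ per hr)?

1

Check each constraint at x*: clay 244/244 (tight); labor 256/256 (tight).
From A_Bᵀ y = c: 1·y_clay + 3·y_labor = 7.5; 6·y_clay + 4·y_labor = 31.
Solving: y_clay = 4.5, y_labor = 1.
Shadow price of labor = 1.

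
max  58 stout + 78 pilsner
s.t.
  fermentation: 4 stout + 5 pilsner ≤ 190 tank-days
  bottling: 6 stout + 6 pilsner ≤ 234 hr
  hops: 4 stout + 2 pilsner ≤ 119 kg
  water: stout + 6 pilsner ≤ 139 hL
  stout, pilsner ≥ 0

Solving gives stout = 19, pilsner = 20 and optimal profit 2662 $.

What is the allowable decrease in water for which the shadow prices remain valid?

Binding constraints: bottling, water. The basis is B = [[6,6],[1,6]] with det 30.
Per unit decrease in water, x* moves by d = (0.2, -0.2).
The basis stays optimal until hops becomes binding; allowable decrease = 7.5 hL.

7.5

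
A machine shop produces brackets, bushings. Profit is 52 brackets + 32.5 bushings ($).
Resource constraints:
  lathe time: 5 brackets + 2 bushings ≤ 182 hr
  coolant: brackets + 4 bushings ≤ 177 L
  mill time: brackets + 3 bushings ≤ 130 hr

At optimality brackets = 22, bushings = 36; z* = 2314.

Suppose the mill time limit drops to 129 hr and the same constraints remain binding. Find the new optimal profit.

At the optimum: lathe time uses 182 of 182 (binding); coolant uses 166 of 177 (slack = 11); mill time uses 130 of 130 (binding).
Slack constraints have shadow price 0 (complementary slackness).
The binding rows give the dual system: 5·y_lathe time + 1·y_mill time = 52 and 2·y_lathe time + 3·y_mill time = 32.5.
Solving: y_lathe time = 9.5, y_mill time = 4.5.
Δz = y_mill time·Δb = 4.5 × (-1) = -4.5, so new z* = 2314 − 4.5 = 2309.5.

2309.5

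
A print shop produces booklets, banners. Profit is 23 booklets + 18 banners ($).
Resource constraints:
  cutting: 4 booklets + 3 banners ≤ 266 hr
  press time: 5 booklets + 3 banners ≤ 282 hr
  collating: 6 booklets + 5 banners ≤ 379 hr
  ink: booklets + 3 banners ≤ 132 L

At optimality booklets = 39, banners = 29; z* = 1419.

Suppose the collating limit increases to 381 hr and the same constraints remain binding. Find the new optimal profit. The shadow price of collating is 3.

Δb = 2, so new z* = 1419 + (3)·(2) = 1419 + 6 = 1425.

1425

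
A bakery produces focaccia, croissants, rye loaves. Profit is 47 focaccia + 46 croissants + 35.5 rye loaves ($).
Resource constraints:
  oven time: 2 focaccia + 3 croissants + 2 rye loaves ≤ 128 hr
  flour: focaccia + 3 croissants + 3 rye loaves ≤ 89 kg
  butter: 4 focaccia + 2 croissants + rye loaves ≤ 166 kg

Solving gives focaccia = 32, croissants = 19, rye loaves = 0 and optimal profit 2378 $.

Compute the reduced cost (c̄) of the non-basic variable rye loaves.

At the optimum: oven time uses 121 of 128 (slack = 7); flour uses 89 of 89 (binding); butter uses 166 of 166 (binding).
By complementary slackness, y = 0 for the non-binding constraint.
The binding rows give the dual system: 1·y_flour + 4·y_butter = 47 and 3·y_flour + 2·y_butter = 46.
Solving: y_flour = 9, y_butter = 9.5.
Reduced cost of rye loaves: c₃ − yᵀa₃ = 35.5 − (9·3 + 9.5·1) = 35.5 − 36.5 = -1.

-1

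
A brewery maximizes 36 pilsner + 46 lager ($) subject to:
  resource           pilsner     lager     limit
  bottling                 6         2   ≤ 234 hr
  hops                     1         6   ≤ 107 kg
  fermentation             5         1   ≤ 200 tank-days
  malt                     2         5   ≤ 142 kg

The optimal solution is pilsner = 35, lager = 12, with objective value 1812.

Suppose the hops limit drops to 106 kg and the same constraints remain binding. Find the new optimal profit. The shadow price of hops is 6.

1806

Δb = -1, so new z* = 1812 + (6)·(-1) = 1812 − 6 = 1806.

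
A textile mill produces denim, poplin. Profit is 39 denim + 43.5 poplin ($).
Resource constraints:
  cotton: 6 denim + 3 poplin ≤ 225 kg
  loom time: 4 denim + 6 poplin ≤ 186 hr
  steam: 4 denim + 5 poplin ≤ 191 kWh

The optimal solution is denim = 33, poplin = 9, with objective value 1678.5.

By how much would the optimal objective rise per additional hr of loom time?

6

At the optimum: cotton uses 225 of 225 (binding); loom time uses 186 of 186 (binding); steam uses 177 of 191 (slack = 14).
Since steam is not tight, its dual is 0.
From A_Bᵀ y = c: 6·y_cotton + 4·y_loom time = 39; 3·y_cotton + 6·y_loom time = 43.5.
Solving: y_cotton = 2.5, y_loom time = 6.
Shadow price of loom time = 6.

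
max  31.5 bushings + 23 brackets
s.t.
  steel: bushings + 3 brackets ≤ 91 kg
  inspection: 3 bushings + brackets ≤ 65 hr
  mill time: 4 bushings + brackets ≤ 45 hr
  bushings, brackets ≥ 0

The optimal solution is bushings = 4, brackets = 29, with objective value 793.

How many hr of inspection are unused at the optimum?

inspection used = 3·4 + 1·29 = 41; slack = 65 − 41 = 24.

24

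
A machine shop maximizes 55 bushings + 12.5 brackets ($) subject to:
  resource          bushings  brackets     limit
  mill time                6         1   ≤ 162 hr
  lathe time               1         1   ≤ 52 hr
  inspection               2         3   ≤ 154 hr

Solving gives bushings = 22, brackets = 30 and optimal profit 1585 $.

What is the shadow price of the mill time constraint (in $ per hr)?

8.5

At the optimum: mill time uses 162 of 162 (binding); lathe time uses 52 of 52 (binding); inspection uses 134 of 154 (slack = 20).
Slack constraints have shadow price 0 (complementary slackness).
From A_Bᵀ y = c: 6·y_mill time + 1·y_lathe time = 55; 1·y_mill time + 1·y_lathe time = 12.5.
→ y_mill time = 8.5 and y_lathe time = 4.
Shadow price of mill time = 8.5.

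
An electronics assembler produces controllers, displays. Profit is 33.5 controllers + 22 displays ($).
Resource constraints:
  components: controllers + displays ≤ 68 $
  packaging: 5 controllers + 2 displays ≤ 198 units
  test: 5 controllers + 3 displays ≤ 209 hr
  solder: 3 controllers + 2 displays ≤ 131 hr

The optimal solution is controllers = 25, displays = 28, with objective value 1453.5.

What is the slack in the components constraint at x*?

components used = 1·25 + 1·28 = 53; slack = 68 − 53 = 15.

15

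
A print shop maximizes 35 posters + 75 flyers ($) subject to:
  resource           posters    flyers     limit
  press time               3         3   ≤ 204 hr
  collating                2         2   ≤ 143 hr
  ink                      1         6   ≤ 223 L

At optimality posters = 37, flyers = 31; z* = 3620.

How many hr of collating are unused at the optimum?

collating used = 2·37 + 2·31 = 136; slack = 143 − 136 = 7.

7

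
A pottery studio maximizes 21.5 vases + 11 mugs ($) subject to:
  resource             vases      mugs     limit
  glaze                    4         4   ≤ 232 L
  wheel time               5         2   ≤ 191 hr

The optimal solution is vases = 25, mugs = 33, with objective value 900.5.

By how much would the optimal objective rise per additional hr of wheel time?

Check each constraint at x*: glaze 232/232 (tight); wheel time 191/191 (tight).
Dual feasibility on the basic columns requires 4·y_glaze + 5·y_wheel time = 21.5, 4·y_glaze + 2·y_wheel time = 11.
This yields shadow prices y_glaze = 1, y_wheel time = 3.5.
Shadow price of wheel time = 3.5.

3.5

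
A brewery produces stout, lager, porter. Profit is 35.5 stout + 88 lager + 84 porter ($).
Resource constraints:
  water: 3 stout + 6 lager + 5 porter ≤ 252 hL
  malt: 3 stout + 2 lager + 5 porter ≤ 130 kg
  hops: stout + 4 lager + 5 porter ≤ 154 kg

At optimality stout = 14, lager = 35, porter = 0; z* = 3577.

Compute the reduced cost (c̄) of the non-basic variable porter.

-3.5

Binding: water and hops. Non-binding: malt (18 unused).
Since malt is not tight, its dual is 0.
The binding rows give the dual system: 3·y_water + 1·y_hops = 35.5 and 6·y_water + 4·y_hops = 88.
Solving: y_water = 9, y_hops = 8.5.
Reduced cost of porter: c₃ − yᵀa₃ = 84 − (9·5 + 8.5·5) = 84 − 87.5 = -3.5.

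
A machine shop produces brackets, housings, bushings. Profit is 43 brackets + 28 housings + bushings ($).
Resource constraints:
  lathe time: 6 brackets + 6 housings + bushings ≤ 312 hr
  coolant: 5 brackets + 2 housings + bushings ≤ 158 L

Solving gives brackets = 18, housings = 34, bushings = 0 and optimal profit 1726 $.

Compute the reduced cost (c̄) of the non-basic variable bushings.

-7

Check each constraint at x*: lathe time 312/312 (tight); coolant 158/158 (tight).
Dual feasibility on the basic columns requires 6·y_lathe time + 5·y_coolant = 43, 6·y_lathe time + 2·y_coolant = 28.
This yields shadow prices y_lathe time = 3, y_coolant = 5.
Reduced cost of bushings: c₃ − yᵀa₃ = 1 − (3·1 + 5·1) = 1 − 8 = -7.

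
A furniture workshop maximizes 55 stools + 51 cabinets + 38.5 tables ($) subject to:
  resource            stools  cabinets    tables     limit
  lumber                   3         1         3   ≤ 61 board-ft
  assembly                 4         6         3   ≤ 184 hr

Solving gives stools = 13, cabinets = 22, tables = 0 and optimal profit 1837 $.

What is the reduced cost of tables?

At the optimum: lumber uses 61 of 61 (binding); assembly uses 184 of 184 (binding).
The binding rows give the dual system: 3·y_lumber + 4·y_assembly = 55 and 1·y_lumber + 6·y_assembly = 51.
This yields shadow prices y_lumber = 9, y_assembly = 7.
Reduced cost of tables: c₃ − yᵀa₃ = 38.5 − (9·3 + 7·3) = 38.5 − 48 = -9.5.

-9.5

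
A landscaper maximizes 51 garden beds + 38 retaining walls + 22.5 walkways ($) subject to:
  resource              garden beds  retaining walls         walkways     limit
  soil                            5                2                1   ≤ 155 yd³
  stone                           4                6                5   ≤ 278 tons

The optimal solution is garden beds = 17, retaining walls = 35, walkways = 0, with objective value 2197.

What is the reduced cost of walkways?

At the optimum: soil uses 155 of 155 (binding); stone uses 278 of 278 (binding).
From A_Bᵀ y = c: 5·y_soil + 4·y_stone = 51; 2·y_soil + 6·y_stone = 38.
→ y_soil = 7 and y_stone = 4.
Reduced cost of walkways: c₃ − yᵀa₃ = 22.5 − (7·1 + 4·5) = 22.5 − 27 = -4.5.

-4.5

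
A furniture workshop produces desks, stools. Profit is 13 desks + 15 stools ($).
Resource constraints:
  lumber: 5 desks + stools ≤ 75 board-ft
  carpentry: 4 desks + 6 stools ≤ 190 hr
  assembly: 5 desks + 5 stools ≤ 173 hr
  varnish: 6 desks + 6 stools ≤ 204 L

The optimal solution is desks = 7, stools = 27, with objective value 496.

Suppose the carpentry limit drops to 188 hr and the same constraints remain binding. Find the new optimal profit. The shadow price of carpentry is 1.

494

Δb = -2, so new z* = 496 + (1)·(-2) = 496 − 2 = 494.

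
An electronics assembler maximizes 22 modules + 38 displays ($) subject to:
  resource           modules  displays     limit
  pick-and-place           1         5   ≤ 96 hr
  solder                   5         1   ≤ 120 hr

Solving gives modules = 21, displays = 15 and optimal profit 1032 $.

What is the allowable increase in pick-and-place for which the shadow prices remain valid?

504

Binding constraints: pick-and-place, solder. The basis is B = [[1,5],[5,1]] with det -24.
Per unit increase in pick-and-place, x* moves by d = (-0.0417, 0.2083).
The basis stays optimal until modules reaches 0; allowable increase = 504 hr.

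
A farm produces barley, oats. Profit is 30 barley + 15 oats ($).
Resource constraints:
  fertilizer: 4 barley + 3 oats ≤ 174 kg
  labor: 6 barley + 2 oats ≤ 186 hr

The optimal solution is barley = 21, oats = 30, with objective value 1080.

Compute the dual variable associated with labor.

3

Check each constraint at x*: fertilizer 174/174 (tight); labor 186/186 (tight).
Dual feasibility on the basic columns requires 4·y_fertilizer + 6·y_labor = 30, 3·y_fertilizer + 2·y_labor = 15.
This yields shadow prices y_fertilizer = 3, y_labor = 3.
Shadow price of labor = 3.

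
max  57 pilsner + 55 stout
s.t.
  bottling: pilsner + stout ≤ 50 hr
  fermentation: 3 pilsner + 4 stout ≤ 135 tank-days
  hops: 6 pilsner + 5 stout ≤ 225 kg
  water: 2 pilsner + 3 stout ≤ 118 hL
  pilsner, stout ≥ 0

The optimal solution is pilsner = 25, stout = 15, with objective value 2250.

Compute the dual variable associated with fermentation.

5

Check each constraint at x*: bottling 40/50 (slack 10); fermentation 135/135 (tight); hops 225/225 (tight); water 95/118 (slack 23).
By complementary slackness, y = 0 for the non-binding constraints.
The binding rows give the dual system: 3·y_fermentation + 6·y_hops = 57 and 4·y_fermentation + 5·y_hops = 55.
→ y_fermentation = 5 and y_hops = 7.
Shadow price of fermentation = 5.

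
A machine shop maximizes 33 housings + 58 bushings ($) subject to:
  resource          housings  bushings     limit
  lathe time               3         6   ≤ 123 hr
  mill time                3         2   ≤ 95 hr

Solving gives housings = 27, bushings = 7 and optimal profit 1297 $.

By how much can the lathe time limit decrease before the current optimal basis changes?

Binding constraints: lathe time, mill time. The basis is B = [[3,6],[3,2]] with det -12.
Per unit decrease in lathe time, x* moves by d = (0.1667, -0.25).
The basis stays optimal until bushings reaches 0; allowable decrease = 28 hr.

28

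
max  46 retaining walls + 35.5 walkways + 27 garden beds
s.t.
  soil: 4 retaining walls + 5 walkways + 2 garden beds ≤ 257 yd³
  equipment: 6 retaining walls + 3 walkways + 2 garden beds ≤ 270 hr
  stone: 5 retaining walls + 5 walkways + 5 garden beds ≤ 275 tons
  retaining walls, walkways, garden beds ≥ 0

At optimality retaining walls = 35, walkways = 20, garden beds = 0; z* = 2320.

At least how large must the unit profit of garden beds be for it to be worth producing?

Check each constraint at x*: soil 240/257 (slack 17); equipment 270/270 (tight); stone 275/275 (tight).
Since soil is not tight, its dual is 0.
The binding rows give the dual system: 6·y_equipment + 5·y_stone = 46 and 3·y_equipment + 5·y_stone = 35.5.
Solving: y_equipment = 3.5, y_stone = 5.
garden beds enters the basis when its profit ≥ yᵀa₃ = 3.5·2 + 5·5 = 32.

32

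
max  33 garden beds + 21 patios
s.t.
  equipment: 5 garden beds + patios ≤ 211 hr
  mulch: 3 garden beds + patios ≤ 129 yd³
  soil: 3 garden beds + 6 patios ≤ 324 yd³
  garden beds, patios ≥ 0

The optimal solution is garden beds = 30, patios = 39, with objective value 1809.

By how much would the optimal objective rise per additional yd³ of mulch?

9

At the optimum: equipment uses 189 of 211 (slack = 22); mulch uses 129 of 129 (binding); soil uses 324 of 324 (binding).
Slack constraints have shadow price 0 (complementary slackness).
From A_Bᵀ y = c: 3·y_mulch + 3·y_soil = 33; 1·y_mulch + 6·y_soil = 21.
→ y_mulch = 9 and y_soil = 2.
Shadow price of mulch = 9.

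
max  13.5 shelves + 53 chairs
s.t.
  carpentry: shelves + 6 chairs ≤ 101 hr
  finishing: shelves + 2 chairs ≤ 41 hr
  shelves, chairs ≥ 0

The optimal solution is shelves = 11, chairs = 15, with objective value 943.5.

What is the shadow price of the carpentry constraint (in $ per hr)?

6.5

Both carpentry and finishing are binding at x*.
Dual feasibility on the basic columns requires 1·y_carpentry + 1·y_finishing = 13.5, 6·y_carpentry + 2·y_finishing = 53.
→ y_carpentry = 6.5 and y_finishing = 7.
Shadow price of carpentry = 6.5.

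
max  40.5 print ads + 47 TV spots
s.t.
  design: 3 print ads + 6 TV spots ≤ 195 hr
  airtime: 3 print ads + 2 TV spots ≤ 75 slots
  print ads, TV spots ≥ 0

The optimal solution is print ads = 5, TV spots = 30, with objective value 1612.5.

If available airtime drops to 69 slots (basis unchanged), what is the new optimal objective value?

Check each constraint at x*: design 195/195 (tight); airtime 75/75 (tight).
From A_Bᵀ y = c: 3·y_design + 3·y_airtime = 40.5; 6·y_design + 2·y_airtime = 47.
Solving: y_design = 5, y_airtime = 8.5.
Δz = y_airtime·Δb = 8.5 × (-6) = -51, so new z* = 1612.5 − 51 = 1561.5.

1561.5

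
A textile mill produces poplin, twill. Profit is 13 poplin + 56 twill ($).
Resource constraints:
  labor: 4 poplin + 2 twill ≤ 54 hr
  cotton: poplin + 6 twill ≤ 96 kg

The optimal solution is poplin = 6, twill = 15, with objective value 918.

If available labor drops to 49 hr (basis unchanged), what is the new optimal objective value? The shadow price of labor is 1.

913

Δb = -5, so new z* = 918 + (1)·(-5) = 918 − 5 = 913.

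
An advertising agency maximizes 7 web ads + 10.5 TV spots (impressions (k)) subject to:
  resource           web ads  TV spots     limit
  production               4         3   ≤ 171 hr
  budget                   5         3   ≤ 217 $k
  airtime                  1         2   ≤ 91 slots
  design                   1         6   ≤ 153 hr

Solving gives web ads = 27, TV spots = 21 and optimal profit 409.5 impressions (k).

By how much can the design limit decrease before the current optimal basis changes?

Binding constraints: production, design. The basis is B = [[4,3],[1,6]] with det 21.
Per unit decrease in design, x* moves by d = (0.1429, -0.1905).
The basis stays optimal until TV spots reaches 0; allowable decrease = 110.25 hr.

110.25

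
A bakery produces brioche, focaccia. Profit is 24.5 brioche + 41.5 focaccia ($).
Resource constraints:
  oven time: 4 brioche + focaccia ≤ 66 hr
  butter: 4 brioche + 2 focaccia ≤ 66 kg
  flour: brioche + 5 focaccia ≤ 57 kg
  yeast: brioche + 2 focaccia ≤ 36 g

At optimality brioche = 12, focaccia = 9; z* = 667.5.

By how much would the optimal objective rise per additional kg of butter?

Check each constraint at x*: oven time 57/66 (slack 9); butter 66/66 (tight); flour 57/57 (tight); yeast 30/36 (slack 6).
By complementary slackness, y = 0 for the non-binding constraints.
Dual feasibility on the basic columns requires 4·y_butter + 1·y_flour = 24.5, 2·y_butter + 5·y_flour = 41.5.
→ y_butter = 4.5 and y_flour = 6.5.
Shadow price of butter = 4.5.

4.5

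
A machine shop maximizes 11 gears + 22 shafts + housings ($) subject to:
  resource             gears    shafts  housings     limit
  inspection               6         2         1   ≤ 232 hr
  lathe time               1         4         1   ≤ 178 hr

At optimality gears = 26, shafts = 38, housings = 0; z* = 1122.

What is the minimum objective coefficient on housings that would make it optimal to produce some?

6

Check each constraint at x*: inspection 232/232 (tight); lathe time 178/178 (tight).
From A_Bᵀ y = c: 6·y_inspection + 1·y_lathe time = 11; 2·y_inspection + 4·y_lathe time = 22.
This yields shadow prices y_inspection = 1, y_lathe time = 5.
housings enters the basis when its profit ≥ yᵀa₃ = 1·1 + 5·1 = 6.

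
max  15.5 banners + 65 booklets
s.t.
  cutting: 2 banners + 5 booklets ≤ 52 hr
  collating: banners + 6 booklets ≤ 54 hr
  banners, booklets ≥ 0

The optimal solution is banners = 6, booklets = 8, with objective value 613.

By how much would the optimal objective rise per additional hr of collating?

7.5

Check each constraint at x*: cutting 52/52 (tight); collating 54/54 (tight).
Dual feasibility on the basic columns requires 2·y_cutting + 1·y_collating = 15.5, 5·y_cutting + 6·y_collating = 65.
Solving: y_cutting = 4, y_collating = 7.5.
Shadow price of collating = 7.5.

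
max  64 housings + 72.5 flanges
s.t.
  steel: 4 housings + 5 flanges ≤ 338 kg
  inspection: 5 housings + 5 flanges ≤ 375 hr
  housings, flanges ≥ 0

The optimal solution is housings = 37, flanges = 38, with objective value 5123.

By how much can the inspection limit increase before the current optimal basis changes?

47.5

Binding constraints: steel, inspection. The basis is B = [[4,5],[5,5]] with det -5.
Per unit increase in inspection, x* moves by d = (1, -0.8).
The basis stays optimal until flanges reaches 0; allowable increase = 47.5 hr.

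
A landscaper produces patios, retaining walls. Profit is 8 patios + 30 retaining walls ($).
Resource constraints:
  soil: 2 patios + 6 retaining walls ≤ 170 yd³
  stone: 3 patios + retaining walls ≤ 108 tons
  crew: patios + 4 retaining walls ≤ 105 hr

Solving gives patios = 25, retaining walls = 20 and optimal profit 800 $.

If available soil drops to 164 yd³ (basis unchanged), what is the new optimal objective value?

794

At the optimum: soil uses 170 of 170 (binding); stone uses 95 of 108 (slack = 13); crew uses 105 of 105 (binding).
Slack constraints have shadow price 0 (complementary slackness).
From A_Bᵀ y = c: 2·y_soil + 1·y_crew = 8; 6·y_soil + 4·y_crew = 30.
Solving: y_soil = 1, y_crew = 6.
Δz = y_soil·Δb = 1 × (-6) = -6, so new z* = 800 − 6 = 794.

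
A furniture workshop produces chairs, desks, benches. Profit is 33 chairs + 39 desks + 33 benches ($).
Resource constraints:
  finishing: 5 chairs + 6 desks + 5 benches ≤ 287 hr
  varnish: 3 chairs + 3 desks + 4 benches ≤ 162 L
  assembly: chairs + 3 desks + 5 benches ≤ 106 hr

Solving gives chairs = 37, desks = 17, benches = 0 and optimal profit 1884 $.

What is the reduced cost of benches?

Check each constraint at x*: finishing 287/287 (tight); varnish 162/162 (tight); assembly 88/106 (slack 18).
Since assembly is not tight, its dual is 0.
The binding rows give the dual system: 5·y_finishing + 3·y_varnish = 33 and 6·y_finishing + 3·y_varnish = 39.
Solving: y_finishing = 6, y_varnish = 1.
Reduced cost of benches: c₃ − yᵀa₃ = 33 − (6·5 + 1·4) = 33 − 34 = -1.

-1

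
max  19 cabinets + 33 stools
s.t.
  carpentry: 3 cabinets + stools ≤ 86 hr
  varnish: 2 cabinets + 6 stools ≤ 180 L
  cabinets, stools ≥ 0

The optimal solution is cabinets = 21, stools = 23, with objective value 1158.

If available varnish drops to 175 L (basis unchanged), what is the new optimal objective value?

1133

Both carpentry and varnish are binding at x*.
Dual feasibility on the basic columns requires 3·y_carpentry + 2·y_varnish = 19, 1·y_carpentry + 6·y_varnish = 33.
This yields shadow prices y_carpentry = 3, y_varnish = 5.
Δz = y_varnish·Δb = 5 × (-5) = -25, so new z* = 1158 − 25 = 1133.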